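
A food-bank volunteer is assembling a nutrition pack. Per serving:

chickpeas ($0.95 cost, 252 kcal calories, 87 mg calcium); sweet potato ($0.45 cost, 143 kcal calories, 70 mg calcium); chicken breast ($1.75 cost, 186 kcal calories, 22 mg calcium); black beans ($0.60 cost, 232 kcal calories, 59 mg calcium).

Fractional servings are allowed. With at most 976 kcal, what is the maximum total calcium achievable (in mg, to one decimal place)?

477.8 mg

Calcium per kcal: sweet potato 0.4895, chickpeas 0.3452, black beans 0.2543, chicken breast 0.1183.
With no serving limits, spend the whole calories allowance on sweet potato: 976 kcal / 143 kcal × 70 mg = 477.8 mg.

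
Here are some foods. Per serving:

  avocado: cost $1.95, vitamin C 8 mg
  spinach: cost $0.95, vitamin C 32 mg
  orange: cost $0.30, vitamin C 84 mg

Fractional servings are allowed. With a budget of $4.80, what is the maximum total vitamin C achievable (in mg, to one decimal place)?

Vitamin C per dollar: orange 280, spinach 33.68, avocado 4.103.
With no serving limits, spend the whole cost allowance on orange: $4.80 / $0.30 × 84 mg = 1344.0 mg.

1344.0 mg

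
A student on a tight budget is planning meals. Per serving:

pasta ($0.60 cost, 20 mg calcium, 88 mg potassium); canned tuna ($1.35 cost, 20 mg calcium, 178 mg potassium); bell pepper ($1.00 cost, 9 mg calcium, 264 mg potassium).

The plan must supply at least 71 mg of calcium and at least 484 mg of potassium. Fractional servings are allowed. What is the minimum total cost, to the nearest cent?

pasta only: max(71/20, 484/88) = 5.5 servings → $3.30.
canned tuna only: max(71/20, 484/178) = 3.55 servings → $4.79.
bell pepper only: max(71/9, 484/264) = 7.889 servings → $7.89.
pasta + canned tuna with both tight: 1.643 servings and 1.907 servings → $3.56.
pasta + bell pepper with both tight: 3.206 servings and 0.7647 servings → $2.69.
canned tuna + bell pepper: the both-tight solution has a negative serving — not a feasible corner.
So the least-cost plan costs $2.69.

$2.69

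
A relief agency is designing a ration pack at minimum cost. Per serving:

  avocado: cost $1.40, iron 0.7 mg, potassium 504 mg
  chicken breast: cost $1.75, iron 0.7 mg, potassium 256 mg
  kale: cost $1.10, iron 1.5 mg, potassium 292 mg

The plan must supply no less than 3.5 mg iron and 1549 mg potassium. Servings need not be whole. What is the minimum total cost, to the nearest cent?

A basic optimal solution has at most two foods positive. Try each food alone and each pair with both targets met exactly.
avocado only: max(3.5/0.7, 1549/504) = 5 servings → $7.00.
chicken breast only: max(3.5/0.7, 1549/256) = 6.051 servings → $10.59.
kale only: max(3.5/1.5, 1549/292) = 5.305 servings → $5.84.
avocado + chicken breast with both tight: 1.085 servings and 3.915 servings → $8.37.
avocado + kale with both tight: 2.359 servings and 1.232 servings → $4.66.
chicken breast + kale: intersection lies outside the first quadrant.
Cheapest feasible corner: $4.66.

$4.66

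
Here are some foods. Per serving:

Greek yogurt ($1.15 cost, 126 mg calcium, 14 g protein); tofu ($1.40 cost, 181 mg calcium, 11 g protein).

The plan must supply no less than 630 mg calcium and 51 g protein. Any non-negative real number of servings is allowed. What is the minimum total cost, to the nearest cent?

$5.22

The cheapest plan sits at a corner of the feasible region — with two constraints it uses at most two foods.
Greek yogurt only: max(630/126, 51/14) = 5 servings → $5.75.
tofu only: max(630/181, 51/11) = 4.636 servings → $6.49.
Greek yogurt + tofu with both tight: 2.004 servings and 2.085 servings → $5.22.
Cheapest feasible corner: $5.22.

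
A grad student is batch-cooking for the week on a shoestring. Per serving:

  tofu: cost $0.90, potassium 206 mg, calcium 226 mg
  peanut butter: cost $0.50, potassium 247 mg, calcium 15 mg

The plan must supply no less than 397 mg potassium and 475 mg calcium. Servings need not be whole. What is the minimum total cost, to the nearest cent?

$1.89

This is a tiny linear program; its minimum lies at a vertex of the feasible set. List the vertices and price them.
tofu only: max(397/206, 475/226) = 2.102 servings → $1.89.
peanut butter only: max(397/247, 475/15) = 31.67 servings → $15.83.
tofu + peanut butter: intersection lies outside the first quadrant.
Cheapest feasible corner: $1.89.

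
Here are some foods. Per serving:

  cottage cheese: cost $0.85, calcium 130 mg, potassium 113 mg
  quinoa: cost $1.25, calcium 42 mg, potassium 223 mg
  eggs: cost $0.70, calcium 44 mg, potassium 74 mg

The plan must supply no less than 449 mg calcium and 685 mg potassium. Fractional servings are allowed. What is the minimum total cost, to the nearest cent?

$4.48

Minimising a linear cost over {calcium ≥ 449, potassium ≥ 685, servings ≥ 0} — the optimum is at a vertex, using one or two foods.
cottage cheese only: max(449/130, 685/113) = 6.062 servings → $5.15.
quinoa only: max(449/42, 685/223) = 10.69 servings → $13.36.
eggs only: max(449/44, 685/74) = 10.2 servings → $7.14.
cottage cheese + quinoa with both tight: 2.943 servings and 1.58 servings → $4.48.
cottage cheese + eggs with both tight: 0.6639 servings and 8.243 servings → $6.33.
quinoa + eggs: the both-tight solution has a negative serving — not a feasible corner.
Cheapest feasible corner: $4.48.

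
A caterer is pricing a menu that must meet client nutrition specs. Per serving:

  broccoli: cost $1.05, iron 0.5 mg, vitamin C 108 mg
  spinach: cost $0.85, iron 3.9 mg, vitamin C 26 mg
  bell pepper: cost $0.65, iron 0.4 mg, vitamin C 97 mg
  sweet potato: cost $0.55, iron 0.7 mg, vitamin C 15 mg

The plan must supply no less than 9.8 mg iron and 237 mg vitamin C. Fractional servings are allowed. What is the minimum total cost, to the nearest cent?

broccoli only: max(9.8/0.5, 237/108) = 19.6 servings → $20.58.
spinach only: max(9.8/3.9, 237/26) = 9.115 servings → $7.75.
bell pepper only: max(9.8/0.4, 237/97) = 24.5 servings → $15.93.
sweet potato only: max(9.8/0.7, 237/15) = 15.8 servings → $8.69.
broccoli + spinach with both tight: 1.64 servings and 2.303 servings → $3.68.
broccoli + bell pepper with both targets exact would need a negative amount; discard.
broccoli + sweet potato with both tight: 0.2775 servings and 13.8 servings → $7.88.
spinach + bell pepper with both tight: 2.326 servings and 1.82 servings → $3.16.
spinach + sweet potato: the both-tight solution has a negative serving — not a feasible corner.
bell pepper + sweet potato with both tight: 0.3053 servings and 13.83 servings → $7.80.
The minimum over all feasible corners is $3.16.

$3.16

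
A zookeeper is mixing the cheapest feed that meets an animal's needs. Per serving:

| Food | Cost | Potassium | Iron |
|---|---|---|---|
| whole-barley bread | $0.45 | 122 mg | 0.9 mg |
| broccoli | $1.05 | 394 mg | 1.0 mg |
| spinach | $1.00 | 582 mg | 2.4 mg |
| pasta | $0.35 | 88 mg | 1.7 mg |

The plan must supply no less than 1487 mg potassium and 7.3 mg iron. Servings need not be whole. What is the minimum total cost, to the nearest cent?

For a min-cost LP with two ≥-constraints, a basic feasible solution has at most two positive variables.
whole-barley bread only: max(1487/122, 7.3/0.9) = 12.19 servings → $5.48.
broccoli only: max(1487/394, 7.3/1.0) = 7.3 servings → $7.67.
spinach only: max(1487/582, 7.3/2.4) = 3.042 servings → $3.04.
pasta only: max(1487/88, 7.3/1.7) = 16.9 servings → $5.91.
whole-barley bread + broccoli with both tight: 5.972 servings and 1.925 servings → $4.71.
whole-barley bread + spinach with both tight: 2.943 servings and 1.938 servings → $3.26.
whole-barley bread + pasta with both targets exact would need a negative amount; discard.
broccoli + spinach: the both-tight solution has a negative serving — not a feasible corner.
broccoli + pasta with both tight: 3.241 servings and 2.388 servings → $4.24.
spinach + pasta with both tight: 2.423 servings and 0.8736 servings → $2.73.
Cheapest feasible corner: $2.73.

$2.73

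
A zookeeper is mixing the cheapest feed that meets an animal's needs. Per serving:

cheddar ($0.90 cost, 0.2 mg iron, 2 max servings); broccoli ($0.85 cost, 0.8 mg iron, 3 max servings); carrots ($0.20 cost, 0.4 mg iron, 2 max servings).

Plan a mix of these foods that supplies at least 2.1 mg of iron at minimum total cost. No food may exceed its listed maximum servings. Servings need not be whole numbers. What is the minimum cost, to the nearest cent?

Cost per mg of iron: carrots $0.5000, broccoli $1.0625, cheddar $4.5000.
Take 2 servings of carrots: +0.8 mg iron for $0.40 (total $0.40, still need 1.3 mg).
Take 1.625 servings of broccoli: +1.3 mg iron for $1.38 (total $1.78, still need 0.0 mg).
Greedy by cheapest-per-mg is optimal for a single linear constraint, so the minimum cost is $1.78.

$1.78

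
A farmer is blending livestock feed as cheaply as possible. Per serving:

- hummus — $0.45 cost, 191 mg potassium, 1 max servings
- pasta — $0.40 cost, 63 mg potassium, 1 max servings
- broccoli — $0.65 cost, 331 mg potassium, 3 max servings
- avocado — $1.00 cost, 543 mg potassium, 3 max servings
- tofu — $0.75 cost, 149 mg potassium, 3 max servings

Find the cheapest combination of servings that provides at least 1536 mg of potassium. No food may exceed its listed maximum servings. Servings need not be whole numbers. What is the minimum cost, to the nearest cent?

Cost per mg of potassium: avocado $0.0018, broccoli $0.0020, hummus $0.0024, tofu $0.0050, pasta $0.0063.
Take 2.829 servings of avocado: +1536.0 mg potassium for $2.83 (total $2.83, still need 0.0 mg).
Filling from the cheapest source first is optimal under one linear minimum: $2.83.

$2.83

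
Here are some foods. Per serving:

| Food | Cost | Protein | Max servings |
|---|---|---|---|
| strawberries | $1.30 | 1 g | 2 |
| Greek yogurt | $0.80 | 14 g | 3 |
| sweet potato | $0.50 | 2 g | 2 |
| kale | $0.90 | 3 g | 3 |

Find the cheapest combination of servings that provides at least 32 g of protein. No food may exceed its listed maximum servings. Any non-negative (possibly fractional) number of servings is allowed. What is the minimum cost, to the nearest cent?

Cost per g of protein: Greek yogurt $0.0571, sweet potato $0.2500, kale $0.3000, strawberries $1.3000.
Take 2.286 servings of Greek yogurt: +32.0 g protein for $1.83 (total $1.83, still need 0.0 g).
Greedy by cheapest-per-g is optimal for a single linear constraint, so the minimum cost is $1.83.

$1.83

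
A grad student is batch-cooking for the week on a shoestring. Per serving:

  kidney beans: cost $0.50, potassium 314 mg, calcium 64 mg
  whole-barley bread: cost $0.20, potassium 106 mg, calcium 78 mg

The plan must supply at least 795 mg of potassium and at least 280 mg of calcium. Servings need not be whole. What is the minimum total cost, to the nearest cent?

$1.33

Two binding constraints pin down two serving amounts, so the optimal mix uses at most two foods. The candidates are each food alone (scaled to the tighter of potassium/calcium) and each pair with both constraints tight.
kidney beans only: max(795/314, 280/64) = 4.375 servings → $2.19.
whole-barley bread only: max(795/106, 280/78) = 7.5 servings → $1.50.
kidney beans + whole-barley bread with both tight: 1.826 servings and 2.092 servings → $1.33.
The minimum over all feasible corners is $1.33.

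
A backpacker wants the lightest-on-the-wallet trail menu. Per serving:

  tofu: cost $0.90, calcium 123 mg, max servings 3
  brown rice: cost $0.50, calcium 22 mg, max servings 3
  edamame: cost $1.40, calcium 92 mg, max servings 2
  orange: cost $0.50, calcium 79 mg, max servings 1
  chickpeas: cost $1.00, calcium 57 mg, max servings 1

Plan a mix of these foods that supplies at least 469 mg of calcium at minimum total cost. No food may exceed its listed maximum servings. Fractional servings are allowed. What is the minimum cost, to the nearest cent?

Cost per mg of calcium: orange $0.0063, tofu $0.0073, edamame $0.0152, chickpeas $0.0175, brown rice $0.0227.
Take 1 serving of orange: +79.0 mg calcium for $0.50 (total $0.50, still need 390.0 mg).
Take 3 servings of tofu: +369.0 mg calcium for $2.70 (total $3.20, still need 21.0 mg).
Take 0.2283 servings of edamame: +21.0 mg calcium for $0.32 (total $3.52, still need 0.0 mg).
Filling from the cheapest source first is optimal under one linear minimum: $3.52.

$3.52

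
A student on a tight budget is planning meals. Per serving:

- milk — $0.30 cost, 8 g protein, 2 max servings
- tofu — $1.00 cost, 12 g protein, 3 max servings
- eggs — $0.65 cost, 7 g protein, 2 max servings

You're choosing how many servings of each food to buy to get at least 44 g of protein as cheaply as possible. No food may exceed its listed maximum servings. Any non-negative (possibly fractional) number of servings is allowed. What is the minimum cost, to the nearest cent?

Cost per g of protein: milk $0.0375, tofu $0.0833, eggs $0.0929.
Take 2 servings of milk: +16.0 g protein for $0.60 (total $0.60, still need 28.0 g).
Take 2.333 servings of tofu: +28.0 g protein for $2.33 (total $2.93, still need 0.0 g).
Filling from the cheapest source first is optimal under one linear minimum: $2.93.

$2.93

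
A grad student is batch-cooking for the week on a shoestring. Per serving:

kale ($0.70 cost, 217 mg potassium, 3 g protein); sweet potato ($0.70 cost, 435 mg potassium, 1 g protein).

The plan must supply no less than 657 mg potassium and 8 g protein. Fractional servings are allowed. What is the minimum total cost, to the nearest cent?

$1.97

An LP optimum is at a vertex; with two nutrient constraints at most two foods are used. Check each candidate.
kale only: max(657/217, 8/3) = 3.028 servings → $2.12.
sweet potato only: max(657/435, 8/1) = 8 servings → $5.60.
kale + sweet potato with both tight: 2.595 servings and 0.216 servings → $1.97.
The minimum over all feasible corners is $1.97.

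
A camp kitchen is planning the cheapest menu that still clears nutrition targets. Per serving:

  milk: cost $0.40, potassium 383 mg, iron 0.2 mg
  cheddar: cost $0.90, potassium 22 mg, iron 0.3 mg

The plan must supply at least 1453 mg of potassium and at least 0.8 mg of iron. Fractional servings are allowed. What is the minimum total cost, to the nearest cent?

$1.60

Minimising a linear cost over {potassium ≥ 1453, iron ≥ 0.8, servings ≥ 0} — the optimum is at a vertex, using one or two foods.
milk only: max(1453/383, 0.8/0.2) = 4 servings → $1.60.
cheddar only: max(1453/22, 0.8/0.3) = 66.05 servings → $59.44.
milk + cheddar with both tight: 3.786 servings and 0.143 servings → $1.64.
The minimum over all feasible corners is $1.60.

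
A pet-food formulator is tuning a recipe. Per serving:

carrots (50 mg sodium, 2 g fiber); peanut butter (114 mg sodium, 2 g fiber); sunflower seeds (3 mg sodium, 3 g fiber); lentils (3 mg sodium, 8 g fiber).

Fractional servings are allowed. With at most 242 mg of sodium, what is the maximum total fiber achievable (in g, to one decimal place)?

Fiber per mg sodium: lentils 2.667, sunflower seeds 1, carrots 0.04, peanut butter 0.01754.
With no serving limits, spend the whole sodium allowance on lentils: 242 mg / 3 mg × 8 g = 645.3 g.

645.3 g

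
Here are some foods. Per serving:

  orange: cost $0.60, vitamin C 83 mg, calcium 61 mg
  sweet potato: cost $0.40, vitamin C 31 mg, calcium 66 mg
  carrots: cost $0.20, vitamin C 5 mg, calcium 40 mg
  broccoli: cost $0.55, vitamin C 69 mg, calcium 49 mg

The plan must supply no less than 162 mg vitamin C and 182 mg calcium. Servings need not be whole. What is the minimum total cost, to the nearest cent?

Two binding constraints pin down two serving amounts, so the optimal mix uses at most two foods. The candidates are each food alone (scaled to the tighter of vitamin C/calcium) and each pair with both constraints tight.
orange only: max(162/83, 182/61) = 2.984 servings → $1.79.
sweet potato only: max(162/31, 182/66) = 5.226 servings → $2.09.
carrots only: max(162/5, 182/40) = 32.4 servings → $6.48.
broccoli only: max(162/69, 182/49) = 3.714 servings → $2.04.
orange + sweet potato with both tight: 1.408 servings and 1.456 servings → $1.43.
orange + carrots with both tight: 1.847 servings and 1.733 servings → $1.45.
orange + broccoli: the both-tight solution has a negative serving — not a feasible corner.
sweet potato + carrots: intersection lies outside the first quadrant.
sweet potato + broccoli with both tight: 1.522 servings and 1.664 servings → $1.52.
carrots + broccoli with both tight: 1.837 servings and 2.215 servings → $1.59.
So the least-cost plan costs $1.43.

$1.43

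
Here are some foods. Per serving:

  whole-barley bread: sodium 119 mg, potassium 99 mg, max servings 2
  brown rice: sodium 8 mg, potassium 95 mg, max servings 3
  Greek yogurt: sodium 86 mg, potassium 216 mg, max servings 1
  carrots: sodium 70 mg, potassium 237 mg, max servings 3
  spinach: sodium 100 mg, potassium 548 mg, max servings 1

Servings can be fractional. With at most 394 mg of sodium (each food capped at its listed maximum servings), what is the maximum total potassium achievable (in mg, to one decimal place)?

Potassium per mg sodium: brown rice 11.88, spinach 5.48, carrots 3.386, Greek yogurt 2.512, whole-barley bread 0.8319.
Take 3 servings of brown rice: uses 24 mg sodium, +285.0 mg potassium (running total 285.0 mg).
Take 1 serving of spinach: uses 100 mg sodium, +548.0 mg potassium (running total 833.0 mg).
Take 3 servings of carrots: uses 210 mg sodium, +711.0 mg potassium (running total 1544.0 mg).
Take 0.6977 servings of Greek yogurt: uses 60 mg sodium, +150.7 mg potassium (running total 1694.7 mg).
Filling greedily by potassium-per-mg sodium is optimal for one linear limit, giving 1694.7 mg.

1694.7 mg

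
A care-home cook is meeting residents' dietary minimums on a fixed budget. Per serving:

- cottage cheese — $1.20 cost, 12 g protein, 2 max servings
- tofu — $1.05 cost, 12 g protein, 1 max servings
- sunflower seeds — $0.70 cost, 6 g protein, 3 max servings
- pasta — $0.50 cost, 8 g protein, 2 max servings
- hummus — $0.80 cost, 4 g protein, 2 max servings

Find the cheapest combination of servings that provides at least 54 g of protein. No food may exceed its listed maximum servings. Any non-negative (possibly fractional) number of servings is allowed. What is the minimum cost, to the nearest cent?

Cost per g of protein: pasta $0.0625, tofu $0.0875, cottage cheese $0.1000, sunflower seeds $0.1167, hummus $0.2000.
Take 2 servings of pasta: +16.0 g protein for $1.00 (total $1.00, still need 38.0 g).
Take 1 serving of tofu: +12.0 g protein for $1.05 (total $2.05, still need 26.0 g).
Take 2 servings of cottage cheese: +24.0 g protein for $2.40 (total $4.45, still need 2.0 g).
Take 0.3333 servings of sunflower seeds: +2.0 g protein for $0.23 (total $4.68, still need 0.0 g).
Greedy by cheapest-per-g is optimal for a single linear constraint, so the minimum cost is $4.68.

$4.68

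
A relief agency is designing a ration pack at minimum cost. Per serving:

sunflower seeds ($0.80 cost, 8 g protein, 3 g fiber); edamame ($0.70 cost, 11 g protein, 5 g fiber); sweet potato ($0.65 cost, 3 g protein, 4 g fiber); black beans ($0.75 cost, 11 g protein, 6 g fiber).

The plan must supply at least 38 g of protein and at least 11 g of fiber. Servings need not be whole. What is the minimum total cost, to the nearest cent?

$2.42

Compare the cost at each extreme point of the feasible region.
sunflower seeds only: max(38/8, 11/3) = 4.75 servings → $3.80.
edamame only: max(38/11, 11/5) = 3.455 servings → $2.42.
sweet potato only: max(38/3, 11/4) = 12.67 servings → $8.23.
black beans only: max(38/11, 11/6) = 3.455 servings → $2.59.
sunflower seeds + edamame: the both-tight solution has a negative serving — not a feasible corner.
sunflower seeds + sweet potato with both targets exact would need a negative amount; discard.
sunflower seeds + black beans: intersection lies outside the first quadrant.
edamame + sweet potato: intersection lies outside the first quadrant.
edamame + black beans with both targets exact would need a negative amount; discard.
sweet potato + black beans: the both-tight solution has a negative serving — not a feasible corner.
So the least-cost plan costs $2.42.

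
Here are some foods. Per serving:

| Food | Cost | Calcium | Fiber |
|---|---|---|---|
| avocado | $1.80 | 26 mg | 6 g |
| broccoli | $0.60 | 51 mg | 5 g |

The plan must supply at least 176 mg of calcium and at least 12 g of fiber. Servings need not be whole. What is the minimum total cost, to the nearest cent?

Minimising a linear cost over {calcium ≥ 176, fiber ≥ 12, servings ≥ 0} — the optimum is at a vertex, using one or two foods.
avocado only: max(176/26, 12/6) = 6.769 servings → $12.18.
broccoli only: max(176/51, 12/5) = 3.451 servings → $2.07.
avocado + broccoli: intersection lies outside the first quadrant.
Cheapest feasible corner: $2.07.

$2.07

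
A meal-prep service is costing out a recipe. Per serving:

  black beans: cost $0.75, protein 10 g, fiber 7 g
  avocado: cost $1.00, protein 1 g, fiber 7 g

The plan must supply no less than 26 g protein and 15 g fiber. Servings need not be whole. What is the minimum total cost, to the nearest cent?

Minimising a linear cost over {protein ≥ 26, fiber ≥ 15, servings ≥ 0} — the optimum is at a vertex, using one or two foods.
black beans only: max(26/10, 15/7) = 2.6 servings → $1.95.
avocado only: max(26/1, 15/7) = 26 servings → $26.00.
black beans + avocado: intersection lies outside the first quadrant.
Cheapest feasible corner: $1.95.

$1.95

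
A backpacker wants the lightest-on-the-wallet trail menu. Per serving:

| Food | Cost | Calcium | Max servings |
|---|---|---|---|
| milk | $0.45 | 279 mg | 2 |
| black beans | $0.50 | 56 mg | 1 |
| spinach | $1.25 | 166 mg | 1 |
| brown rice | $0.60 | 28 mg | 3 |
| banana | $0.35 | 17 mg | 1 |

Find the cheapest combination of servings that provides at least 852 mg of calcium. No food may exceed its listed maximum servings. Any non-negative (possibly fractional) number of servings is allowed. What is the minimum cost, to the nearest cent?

Cost per mg of calcium: milk $0.0016, spinach $0.0075, black beans $0.0089, banana $0.0206, brown rice $0.0214.
Take 2 servings of milk: +558.0 mg calcium for $0.90 (total $0.90, still need 294.0 mg).
Take 1 serving of spinach: +166.0 mg calcium for $1.25 (total $2.15, still need 128.0 mg).
Take 1 serving of black beans: +56.0 mg calcium for $0.50 (total $2.65, still need 72.0 mg).
Take 1 serving of banana: +17.0 mg calcium for $0.35 (total $3.00, still need 55.0 mg).
Take 1.964 servings of brown rice: +55.0 mg calcium for $1.18 (total $4.18, still need 0.0 mg).
Greedy by cheapest-per-mg is optimal for a single linear constraint, so the minimum cost is $4.18.

$4.18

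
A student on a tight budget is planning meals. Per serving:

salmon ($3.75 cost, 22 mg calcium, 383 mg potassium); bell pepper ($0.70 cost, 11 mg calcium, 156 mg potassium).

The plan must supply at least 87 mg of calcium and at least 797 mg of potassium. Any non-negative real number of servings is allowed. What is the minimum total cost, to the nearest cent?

A basic optimal solution has at most two foods positive. Try each food alone and each pair with both targets met exactly.
salmon only: max(87/22, 797/383) = 3.955 servings → $14.83.
bell pepper only: max(87/11, 797/156) = 7.909 servings → $5.54.
salmon + bell pepper: intersection lies outside the first quadrant.
Cheapest feasible corner: $5.54.

$5.54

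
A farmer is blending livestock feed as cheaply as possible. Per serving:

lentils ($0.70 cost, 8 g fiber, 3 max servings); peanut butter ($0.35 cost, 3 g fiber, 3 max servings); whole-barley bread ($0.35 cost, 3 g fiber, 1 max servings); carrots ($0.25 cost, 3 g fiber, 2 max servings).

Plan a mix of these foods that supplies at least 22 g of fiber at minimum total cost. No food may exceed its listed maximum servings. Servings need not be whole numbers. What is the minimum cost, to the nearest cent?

Cost per g of fiber: carrots $0.0833, lentils $0.0875, peanut butter $0.1167, whole-barley bread $0.1167.
Take 2 servings of carrots: +6.0 g fiber for $0.50 (total $0.50, still need 16.0 g).
Take 2 servings of lentils: +16.0 g fiber for $1.40 (total $1.90, still need 0.0 g).
Greedy by cheapest-per-g is optimal for a single linear constraint, so the minimum cost is $1.90.

$1.90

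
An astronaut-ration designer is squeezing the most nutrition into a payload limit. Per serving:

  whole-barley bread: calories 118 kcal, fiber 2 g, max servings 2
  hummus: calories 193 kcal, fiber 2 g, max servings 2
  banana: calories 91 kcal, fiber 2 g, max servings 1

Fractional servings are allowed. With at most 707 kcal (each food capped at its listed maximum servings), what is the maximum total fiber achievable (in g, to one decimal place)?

Fiber per kcal: banana 0.02198, whole-barley bread 0.01695, hummus 0.01036.
Take 1 serving of banana: uses 91 kcal, +2.0 g fiber (running total 2.0 g).
Take 2 servings of whole-barley bread: uses 236 kcal, +4.0 g fiber (running total 6.0 g).
Take 1.969 servings of hummus: uses 380 kcal, +3.9 g fiber (running total 9.9 g).
Filling greedily by fiber-per-kcal is optimal for one linear limit, giving 9.9 g.

9.9 g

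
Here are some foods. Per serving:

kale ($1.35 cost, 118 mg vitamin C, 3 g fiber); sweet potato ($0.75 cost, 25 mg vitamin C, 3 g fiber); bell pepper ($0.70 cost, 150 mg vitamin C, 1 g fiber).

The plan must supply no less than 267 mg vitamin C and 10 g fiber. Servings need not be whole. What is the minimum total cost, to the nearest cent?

A basic optimal solution has at most two foods positive. Try each food alone and each pair with both targets met exactly.
kale only: max(267/118, 10/3) = 3.333 servings → $4.50.
sweet potato only: max(267/25, 10/3) = 10.68 servings → $8.01.
bell pepper only: max(267/150, 10/1) = 10 servings → $7.00.
kale + sweet potato with both tight: 1.975 servings and 1.358 servings → $3.68.
kale + bell pepper with both targets exact would need a negative amount; discard.
sweet potato + bell pepper with both tight: 2.901 servings and 1.296 servings → $3.08.
So the least-cost plan costs $3.08.

$3.08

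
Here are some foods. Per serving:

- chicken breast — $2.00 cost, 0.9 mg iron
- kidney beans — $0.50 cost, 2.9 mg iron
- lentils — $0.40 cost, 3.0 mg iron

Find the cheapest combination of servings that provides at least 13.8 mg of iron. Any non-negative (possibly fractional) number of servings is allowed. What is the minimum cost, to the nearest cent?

Cost per mg of iron: lentils $0.1333, kidney beans $0.1724, chicken breast $2.2222.
With no serving limits, use only lentils: 13.8 mg / 3.0 mg = 4.6 servings × $0.40 = $1.84.

$1.84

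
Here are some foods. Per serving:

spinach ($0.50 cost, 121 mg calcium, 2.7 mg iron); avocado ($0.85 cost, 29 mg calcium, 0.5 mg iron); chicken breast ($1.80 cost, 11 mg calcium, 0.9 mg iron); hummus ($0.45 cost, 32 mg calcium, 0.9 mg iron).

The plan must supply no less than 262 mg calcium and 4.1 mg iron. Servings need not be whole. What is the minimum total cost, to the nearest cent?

The cheapest plan sits at a corner of the feasible region — with two constraints it uses at most two foods.
spinach only: max(262/121, 4.1/2.7) = 2.165 servings → $1.08.
avocado only: max(262/29, 4.1/0.5) = 9.034 servings → $7.68.
chicken breast only: max(262/11, 4.1/0.9) = 23.82 servings → $42.87.
hummus only: max(262/32, 4.1/0.9) = 8.188 servings → $3.68.
spinach + avocado: the both-tight solution has a negative serving — not a feasible corner.
spinach + chicken breast: the both-tight solution has a negative serving — not a feasible corner.
spinach + hummus: the both-tight solution has a negative serving — not a feasible corner.
avocado + chicken breast with both targets exact would need a negative amount; discard.
avocado + hummus with both targets exact would need a negative amount; discard.
chicken breast + hummus: intersection lies outside the first quadrant.
Cheapest feasible corner: $1.08.

$1.08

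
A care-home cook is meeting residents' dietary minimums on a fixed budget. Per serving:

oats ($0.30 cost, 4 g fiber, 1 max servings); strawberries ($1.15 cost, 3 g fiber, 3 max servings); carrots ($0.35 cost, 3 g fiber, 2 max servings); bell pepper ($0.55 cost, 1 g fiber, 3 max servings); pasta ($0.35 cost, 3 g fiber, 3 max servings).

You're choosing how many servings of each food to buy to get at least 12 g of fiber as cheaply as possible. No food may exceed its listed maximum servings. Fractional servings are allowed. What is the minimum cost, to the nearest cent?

$1.23

Cost per g of fiber: oats $0.0750, carrots $0.1167, pasta $0.1167, strawberries $0.3833, bell pepper $0.5500.
Take 1 serving of oats: +4.0 g fiber for $0.30 (total $0.30, still need 8.0 g).
Take 2 servings of carrots: +6.0 g fiber for $0.70 (total $1.00, still need 2.0 g).
Take 0.6667 servings of pasta: +2.0 g fiber for $0.23 (total $1.23, still need 0.0 g).
Greedy by cheapest-per-g is optimal for a single linear constraint, so the minimum cost is $1.23.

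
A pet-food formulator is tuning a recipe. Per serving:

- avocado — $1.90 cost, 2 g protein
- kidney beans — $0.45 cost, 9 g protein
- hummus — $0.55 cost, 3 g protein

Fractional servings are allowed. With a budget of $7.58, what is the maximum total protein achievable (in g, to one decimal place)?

151.6 g

Protein per dollar: kidney beans 20, hummus 5.455, avocado 1.053.
With no serving limits, spend the whole cost allowance on kidney beans: $7.58 / $0.45 × 9 g = 151.6 g.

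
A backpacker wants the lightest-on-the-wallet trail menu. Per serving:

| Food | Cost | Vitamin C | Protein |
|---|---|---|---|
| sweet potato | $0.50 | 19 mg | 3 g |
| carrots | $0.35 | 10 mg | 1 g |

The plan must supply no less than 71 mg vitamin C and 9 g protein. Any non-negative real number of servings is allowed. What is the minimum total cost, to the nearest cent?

$1.87

A basic optimal solution has at most two foods positive. Try each food alone and each pair with both targets met exactly.
sweet potato only: max(71/19, 9/3) = 3.737 servings → $1.87.
carrots only: max(71/10, 9/1) = 9 servings → $3.15.
sweet potato + carrots with both tight: 1.727 servings and 3.818 servings → $2.20.
The minimum over all feasible corners is $1.87.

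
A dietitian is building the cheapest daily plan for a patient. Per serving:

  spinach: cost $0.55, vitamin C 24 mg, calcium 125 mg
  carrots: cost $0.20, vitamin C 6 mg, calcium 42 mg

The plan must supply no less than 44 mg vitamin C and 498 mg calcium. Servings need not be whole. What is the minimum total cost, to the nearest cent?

Compare the cost at each extreme point of the feasible region.
spinach only: max(44/24, 498/125) = 3.984 servings → $2.19.
carrots only: max(44/6, 498/42) = 11.86 servings → $2.37.
spinach + carrots: intersection lies outside the first quadrant.
So the least-cost plan costs $2.19.

$2.19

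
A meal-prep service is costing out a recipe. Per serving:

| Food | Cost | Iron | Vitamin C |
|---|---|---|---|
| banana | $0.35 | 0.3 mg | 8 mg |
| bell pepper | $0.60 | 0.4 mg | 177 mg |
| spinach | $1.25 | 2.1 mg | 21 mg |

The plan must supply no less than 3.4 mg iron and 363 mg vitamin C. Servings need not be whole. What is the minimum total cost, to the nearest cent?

banana only: max(3.4/0.3, 363/8) = 45.38 servings → $15.88.
bell pepper only: max(3.4/0.4, 363/177) = 8.5 servings → $5.10.
spinach only: max(3.4/2.1, 363/21) = 17.29 servings → $21.61.
banana + bell pepper with both tight: 9.15 servings and 1.637 servings → $4.18.
banana + spinach with both targets exact would need a negative amount; discard.
bell pepper + spinach with both tight: 1.902 servings and 1.257 servings → $2.71.
The minimum over all feasible corners is $2.71.

$2.71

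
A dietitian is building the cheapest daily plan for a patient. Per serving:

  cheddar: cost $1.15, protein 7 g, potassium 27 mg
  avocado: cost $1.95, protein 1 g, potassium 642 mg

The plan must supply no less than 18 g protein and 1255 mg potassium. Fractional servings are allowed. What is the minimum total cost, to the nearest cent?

$6.27

cheddar only: max(18/7, 1255/27) = 46.48 servings → $53.45.
avocado only: max(18/1, 1255/642) = 18 servings → $35.10.
cheddar + avocado with both tight: 2.306 servings and 1.858 servings → $6.27.
The minimum over all feasible corners is $6.27.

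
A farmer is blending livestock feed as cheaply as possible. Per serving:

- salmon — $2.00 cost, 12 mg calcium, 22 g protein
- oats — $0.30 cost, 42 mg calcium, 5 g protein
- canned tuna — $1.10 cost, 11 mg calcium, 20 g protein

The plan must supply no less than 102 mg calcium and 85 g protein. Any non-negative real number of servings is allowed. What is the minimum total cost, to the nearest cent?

$4.71

This is a tiny linear program; its minimum lies at a vertex of the feasible set. List the vertices and price them.
salmon only: max(102/12, 85/22) = 8.5 servings → $17.00.
oats only: max(102/42, 85/5) = 17 servings → $5.10.
canned tuna only: max(102/11, 85/20) = 9.273 servings → $10.20.
salmon + oats with both tight: 3.542 servings and 1.417 servings → $7.51.
salmon + canned tuna with both targets exact would need a negative amount; discard.
oats + canned tuna with both tight: 1.408 servings and 3.898 servings → $4.71.
The minimum over all feasible corners is $4.71.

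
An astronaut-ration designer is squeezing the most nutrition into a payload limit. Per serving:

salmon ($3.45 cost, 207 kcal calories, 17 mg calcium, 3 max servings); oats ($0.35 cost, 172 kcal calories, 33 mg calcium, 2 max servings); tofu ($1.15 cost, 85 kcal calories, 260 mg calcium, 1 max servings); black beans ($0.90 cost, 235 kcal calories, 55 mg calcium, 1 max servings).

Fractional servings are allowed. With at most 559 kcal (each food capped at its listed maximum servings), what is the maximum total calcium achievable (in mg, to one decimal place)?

360.9 mg

Calcium per kcal: tofu 3.059, black beans 0.234, oats 0.1919, salmon 0.08213.
Take 1 serving of tofu: uses 85 kcal, +260.0 mg calcium (running total 260.0 mg).
Take 1 serving of black beans: uses 235 kcal, +55.0 mg calcium (running total 315.0 mg).
Take 1.39 servings of oats: uses 239 kcal, +45.9 mg calcium (running total 360.9 mg).
Filling greedily by calcium-per-kcal is optimal for one linear limit, giving 360.9 mg.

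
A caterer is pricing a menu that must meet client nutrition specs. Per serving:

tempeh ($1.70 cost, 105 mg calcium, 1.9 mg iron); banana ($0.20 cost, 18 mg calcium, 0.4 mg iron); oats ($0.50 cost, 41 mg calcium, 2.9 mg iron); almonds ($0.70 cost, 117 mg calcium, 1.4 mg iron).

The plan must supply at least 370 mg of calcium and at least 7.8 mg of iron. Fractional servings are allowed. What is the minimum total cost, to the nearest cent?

A basic optimal solution has at most two foods positive. Try each food alone and each pair with both targets met exactly.
tempeh only: max(370/105, 7.8/1.9) = 4.105 servings → $6.98.
banana only: max(370/18, 7.8/0.4) = 20.56 servings → $4.11.
oats only: max(370/41, 7.8/2.9) = 9.024 servings → $4.51.
almonds only: max(370/117, 7.8/1.4) = 5.571 servings → $3.90.
tempeh + banana with both tight: 0.9744 servings and 14.87 servings → $4.63.
tempeh + oats with both tight: 3.324 servings and 0.5119 servings → $5.91.
tempeh + almonds with both targets exact would need a negative amount; discard.
banana + oats with both targets exact would need a negative amount; discard.
banana + almonds with both tight: 18.27 servings and 0.3519 servings → $3.90.
oats + almonds with both tight: 1.4 servings and 2.672 servings → $2.57.
Cheapest feasible corner: $2.57.

$2.57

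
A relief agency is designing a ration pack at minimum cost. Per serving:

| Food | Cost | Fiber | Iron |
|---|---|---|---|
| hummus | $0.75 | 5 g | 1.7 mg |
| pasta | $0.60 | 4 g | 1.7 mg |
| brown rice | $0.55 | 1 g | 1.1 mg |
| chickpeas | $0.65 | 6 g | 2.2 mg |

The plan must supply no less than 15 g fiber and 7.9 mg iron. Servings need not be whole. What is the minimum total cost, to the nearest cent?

$2.33

Two binding constraints pin down two serving amounts, so the optimal mix uses at most two foods. The candidates are each food alone (scaled to the tighter of fiber/iron) and each pair with both constraints tight.
hummus only: max(15/5, 7.9/1.7) = 4.647 servings → $3.49.
pasta only: max(15/4, 7.9/1.7) = 4.647 servings → $2.79.
brown rice only: max(15/1, 7.9/1.1) = 15 servings → $8.25.
chickpeas only: max(15/6, 7.9/2.2) = 3.591 servings → $2.33.
hummus + pasta: the both-tight solution has a negative serving — not a feasible corner.
hummus + brown rice with both tight: 2.263 servings and 3.684 servings → $3.72.
hummus + chickpeas: intersection lies outside the first quadrant.
pasta + brown rice with both tight: 3.185 servings and 2.259 servings → $3.15.
pasta + chickpeas: intersection lies outside the first quadrant.
brown rice + chickpeas with both tight: 3.273 servings and 1.955 servings → $3.07.
The minimum over all feasible corners is $2.33.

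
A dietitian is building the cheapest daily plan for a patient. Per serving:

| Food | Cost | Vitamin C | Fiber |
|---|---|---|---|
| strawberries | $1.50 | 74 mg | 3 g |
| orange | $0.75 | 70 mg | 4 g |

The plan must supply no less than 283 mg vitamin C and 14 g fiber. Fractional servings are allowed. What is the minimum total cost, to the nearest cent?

At the optimum either one food covers both requirements or two foods hit both targets exactly; no other combination can be cheaper.
strawberries only: max(283/74, 14/3) = 4.667 servings → $7.00.
orange only: max(283/70, 14/4) = 4.043 servings → $3.03.
strawberries + orange with both tight: 1.767 servings and 2.174 servings → $4.28.
Cheapest feasible corner: $3.03.

$3.03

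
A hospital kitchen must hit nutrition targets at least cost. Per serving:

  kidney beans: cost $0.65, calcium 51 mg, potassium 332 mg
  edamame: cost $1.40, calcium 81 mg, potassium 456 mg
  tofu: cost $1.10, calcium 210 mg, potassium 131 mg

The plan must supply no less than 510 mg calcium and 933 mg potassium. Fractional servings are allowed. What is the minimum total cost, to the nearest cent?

kidney beans only: max(510/51, 933/332) = 10 servings → $6.50.
edamame only: max(510/81, 933/456) = 6.296 servings → $8.81.
tofu only: max(510/210, 933/131) = 7.122 servings → $7.83.
kidney beans + edamame: the both-tight solution has a negative serving — not a feasible corner.
kidney beans + tofu with both tight: 2.048 servings and 1.931 servings → $3.46.
edamame + tofu with both tight: 1.516 servings and 1.844 servings → $4.15.
Cheapest feasible corner: $3.46.

$3.46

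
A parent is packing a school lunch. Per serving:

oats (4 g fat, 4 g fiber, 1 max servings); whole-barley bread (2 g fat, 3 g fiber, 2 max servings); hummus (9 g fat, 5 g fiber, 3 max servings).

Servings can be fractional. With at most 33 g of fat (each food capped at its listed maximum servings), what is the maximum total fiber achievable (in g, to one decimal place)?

23.9 g

Fiber per g fat: whole-barley bread 1.5, oats 1, hummus 0.5556.
Take 2 servings of whole-barley bread: uses 4 g fat, +6.0 g fiber (running total 6.0 g).
Take 1 serving of oats: uses 4 g fat, +4.0 g fiber (running total 10.0 g).
Take 2.778 servings of hummus: uses 25 g fat, +13.9 g fiber (running total 23.9 g).
Filling greedily by fiber-per-g fat is optimal for one linear limit, giving 23.9 g.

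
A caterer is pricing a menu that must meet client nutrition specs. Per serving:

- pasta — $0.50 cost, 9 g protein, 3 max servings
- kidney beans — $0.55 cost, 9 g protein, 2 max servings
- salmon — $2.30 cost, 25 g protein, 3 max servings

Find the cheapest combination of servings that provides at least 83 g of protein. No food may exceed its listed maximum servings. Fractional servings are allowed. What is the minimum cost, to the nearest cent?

$6.10

Cost per g of protein: pasta $0.0556, kidney beans $0.0611, salmon $0.0920.
Take 3 servings of pasta: +27.0 g protein for $1.50 (total $1.50, still need 56.0 g).
Take 2 servings of kidney beans: +18.0 g protein for $1.10 (total $2.60, still need 38.0 g).
Take 1.52 servings of salmon: +38.0 g protein for $3.50 (total $6.10, still need 0.0 g).
Filling from the cheapest source first is optimal under one linear minimum: $6.10.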